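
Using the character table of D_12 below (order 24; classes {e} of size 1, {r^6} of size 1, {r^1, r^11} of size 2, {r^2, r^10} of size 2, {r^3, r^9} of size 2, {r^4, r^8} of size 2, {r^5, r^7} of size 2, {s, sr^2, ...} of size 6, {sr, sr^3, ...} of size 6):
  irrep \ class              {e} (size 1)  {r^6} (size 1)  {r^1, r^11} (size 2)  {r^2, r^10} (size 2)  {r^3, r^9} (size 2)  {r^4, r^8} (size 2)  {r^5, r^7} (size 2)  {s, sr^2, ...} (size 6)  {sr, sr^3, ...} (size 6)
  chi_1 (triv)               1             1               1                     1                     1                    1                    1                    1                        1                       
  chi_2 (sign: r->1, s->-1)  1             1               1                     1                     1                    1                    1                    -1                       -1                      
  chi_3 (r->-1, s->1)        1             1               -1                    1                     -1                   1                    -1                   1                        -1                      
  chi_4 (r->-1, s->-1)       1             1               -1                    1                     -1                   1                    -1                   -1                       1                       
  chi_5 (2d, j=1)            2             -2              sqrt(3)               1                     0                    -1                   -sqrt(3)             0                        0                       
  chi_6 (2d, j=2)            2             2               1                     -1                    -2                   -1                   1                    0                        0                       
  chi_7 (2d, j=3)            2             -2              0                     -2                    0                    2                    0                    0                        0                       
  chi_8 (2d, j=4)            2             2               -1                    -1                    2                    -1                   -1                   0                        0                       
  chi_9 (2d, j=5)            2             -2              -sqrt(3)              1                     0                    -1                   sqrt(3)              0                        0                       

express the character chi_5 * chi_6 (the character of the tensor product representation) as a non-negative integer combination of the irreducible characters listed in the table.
chi_5 tensor chi_6 = chi_5 + chi_7 (all other irreducibles have multiplicity 0).

Reasoning: The character of a tensor product is the pointwise product (chi_5 * chi_6)(C) = chi_5(C) * chi_6(C):
  {e}: (2)*(2), {r^6}: (-2)*(2), {r^1, r^11}: (sqrt(3))*(1), {r^2, r^10}: (1)*(-1), {r^3, r^9}: (0)*(-2), {r^4, r^8}: (-1)*(-1), {r^5, r^7}: (-sqrt(3))*(1), {s, sr^2, ...}: (0)*(0), {sr, sr^3, ...}: (0)*(0)
so (chi_5 * chi_6) takes values
  {e} -> 4, {r^6} -> -4, {r^1, r^11} -> sqrt(3), {r^2, r^10} -> -1, {r^3, r^9} -> 0, {r^4, r^8} -> 1, {r^5, r^7} -> -sqrt(3), {s, sr^2, ...} -> 0, {sr, sr^3, ...} -> 0.
Now take the inner product of this character with each irreducible chi from the table, <chi_5*chi_6, chi> = (1/24) sum_C |C| (chi_5*chi_6)(C) conj(chi(C)):
  <chi_5*chi_6, chi_1> = (1/24)[1*(4)*conj(1) + 1*(-4)*conj(1) + 2*(sqrt(3))*conj(1) + 2*(-1)*conj(1) + 2*(0)*conj(1) + 2*(1)*conj(1) + 2*(-sqrt(3))*conj(1) + 6*(0)*conj(1) + 6*(0)*conj(1)]
      = (1/24)[(4) + (-4) + (2*sqrt(3)) + (-2) + (0) + (2) + (-2*sqrt(3)) + (0) + (0)] = 0/24 = 0
  <chi_5*chi_6, chi_2> = (1/24)[1*(4)*conj(1) + 1*(-4)*conj(1) + 2*(sqrt(3))*conj(1) + 2*(-1)*conj(1) + 2*(0)*conj(1) + 2*(1)*conj(1) + 2*(-sqrt(3))*conj(1) + 6*(0)*conj(-1) + 6*(0)*conj(-1)]
      = (1/24)[(4) + (-4) + (2*sqrt(3)) + (-2) + (0) + (2) + (-2*sqrt(3)) + (0) + (0)] = 0/24 = 0
  <chi_5*chi_6, chi_3> = (1/24)[1*(4)*conj(1) + 1*(-4)*conj(1) + 2*(sqrt(3))*conj(-1) + 2*(-1)*conj(1) + 2*(0)*conj(-1) + 2*(1)*conj(1) + 2*(-sqrt(3))*conj(-1) + 6*(0)*conj(1) + 6*(0)*conj(-1)]
      = (1/24)[(4) + (-4) + (-2*sqrt(3)) + (-2) + (0) + (2) + (2*sqrt(3)) + (0) + (0)] = 0/24 = 0
  <chi_5*chi_6, chi_4> = (1/24)[1*(4)*conj(1) + 1*(-4)*conj(1) + 2*(sqrt(3))*conj(-1) + 2*(-1)*conj(1) + 2*(0)*conj(-1) + 2*(1)*conj(1) + 2*(-sqrt(3))*conj(-1) + 6*(0)*conj(-1) + 6*(0)*conj(1)]
      = (1/24)[(4) + (-4) + (-2*sqrt(3)) + (-2) + (0) + (2) + (2*sqrt(3)) + (0) + (0)] = 0/24 = 0
  <chi_5*chi_6, chi_5> = (1/24)[1*(4)*conj(2) + 1*(-4)*conj(-2) + 2*(sqrt(3))*conj(sqrt(3)) + 2*(-1)*conj(1) + 2*(0)*conj(0) + 2*(1)*conj(-1) + 2*(-sqrt(3))*conj(-sqrt(3)) + 6*(0)*conj(0) + 6*(0)*conj(0)]
      = (1/24)[(8) + (8) + (6) + (-2) + (0) + (-2) + (6) + (0) + (0)] = 24/24 = 1
  <chi_5*chi_6, chi_6> = (1/24)[1*(4)*conj(2) + 1*(-4)*conj(2) + 2*(sqrt(3))*conj(1) + 2*(-1)*conj(-1) + 2*(0)*conj(-2) + 2*(1)*conj(-1) + 2*(-sqrt(3))*conj(1) + 6*(0)*conj(0) + 6*(0)*conj(0)]
      = (1/24)[(8) + (-8) + (2*sqrt(3)) + (2) + (0) + (-2) + (-2*sqrt(3)) + (0) + (0)] = 0/24 = 0
  <chi_5*chi_6, chi_7> = (1/24)[1*(4)*conj(2) + 1*(-4)*conj(-2) + 2*(sqrt(3))*conj(0) + 2*(-1)*conj(-2) + 2*(0)*conj(0) + 2*(1)*conj(2) + 2*(-sqrt(3))*conj(0) + 6*(0)*conj(0) + 6*(0)*conj(0)]
      = (1/24)[(8) + (8) + (0) + (4) + (0) + (4) + (0) + (0) + (0)] = 24/24 = 1
  <chi_5*chi_6, chi_8> = (1/24)[1*(4)*conj(2) + 1*(-4)*conj(2) + 2*(sqrt(3))*conj(-1) + 2*(-1)*conj(-1) + 2*(0)*conj(2) + 2*(1)*conj(-1) + 2*(-sqrt(3))*conj(-1) + 6*(0)*conj(0) + 6*(0)*conj(0)]
      = (1/24)[(8) + (-8) + (-2*sqrt(3)) + (2) + (0) + (-2) + (2*sqrt(3)) + (0) + (0)] = 0/24 = 0
  <chi_5*chi_6, chi_9> = (1/24)[1*(4)*conj(2) + 1*(-4)*conj(-2) + 2*(sqrt(3))*conj(-sqrt(3)) + 2*(-1)*conj(1) + 2*(0)*conj(0) + 2*(1)*conj(-1) + 2*(-sqrt(3))*conj(sqrt(3)) + 6*(0)*conj(0) + 6*(0)*conj(0)]
      = (1/24)[(8) + (8) + (-6) + (-2) + (0) + (-2) + (-6) + (0) + (0)] = 0/24 = 0
Hence the multiplicities are chi_5: 1, chi_7: 1. Dimension check: dim(chi_5)*dim(chi_6) = 2*2 = 4 and sum (mult * dim) = 1*2 + 1*2 = 4.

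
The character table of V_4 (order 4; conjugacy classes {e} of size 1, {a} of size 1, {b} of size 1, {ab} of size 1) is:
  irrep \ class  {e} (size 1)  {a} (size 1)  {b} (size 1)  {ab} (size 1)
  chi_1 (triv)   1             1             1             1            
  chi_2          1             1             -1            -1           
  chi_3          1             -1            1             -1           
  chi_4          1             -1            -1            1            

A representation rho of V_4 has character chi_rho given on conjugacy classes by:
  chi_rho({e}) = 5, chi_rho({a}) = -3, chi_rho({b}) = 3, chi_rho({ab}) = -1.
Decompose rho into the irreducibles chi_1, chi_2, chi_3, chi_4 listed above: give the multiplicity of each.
Multiplicities: chi_1: 1, chi_2: 0, chi_3: 3, chi_4: 1.

Justification: Use <chi_rho, chi> = (1/|G|) sum_C |C| * chi_rho(C) * conj(chi(C)) with |G| = 4 for each irreducible chi in the table:
  <chi_rho, chi_1> = (1/4)[1*(5)*conj(1) + 1*(-3)*conj(1) + 1*(3)*conj(1) + 1*(-1)*conj(1)]
      = (1/4)[(5) + (-3) + (3) + (-1)] = 4/4 = 1
  <chi_rho, chi_2> = (1/4)[1*(5)*conj(1) + 1*(-3)*conj(1) + 1*(3)*conj(-1) + 1*(-1)*conj(-1)]
      = (1/4)[(5) + (-3) + (-3) + (1)] = 0/4 = 0
  <chi_rho, chi_3> = (1/4)[1*(5)*conj(1) + 1*(-3)*conj(-1) + 1*(3)*conj(1) + 1*(-1)*conj(-1)]
      = (1/4)[(5) + (3) + (3) + (1)] = 12/4 = 3
  <chi_rho, chi_4> = (1/4)[1*(5)*conj(1) + 1*(-3)*conj(-1) + 1*(3)*conj(-1) + 1*(-1)*conj(1)]
      = (1/4)[(5) + (3) + (-3) + (-1)] = 4/4 = 1
Dimension check: dim(rho) = sum (mult * dim) = 1*1 + 0*1 + 3*1 + 1*1 = 5 = chi_rho(e) = 5.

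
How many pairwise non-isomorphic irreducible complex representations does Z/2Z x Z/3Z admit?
6

Working: The number of irreducible complex representations of a finite group equals its number of conjugacy classes. Z/2Z x Z/3Z is abelian of order 6, so every element is its own conjugacy class: 6 classes, so Z/2Z x Z/3Z (order 6) has exactly 6 irreducible complex representations.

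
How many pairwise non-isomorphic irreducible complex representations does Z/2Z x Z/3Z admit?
6

Justification: The number of irreducible complex representations of a finite group equals its number of conjugacy classes. Z/2Z x Z/3Z is abelian of order 6, so every element is its own conjugacy class: 6 classes, so Z/2Z x Z/3Z (order 6) has exactly 6 irreducible complex representations.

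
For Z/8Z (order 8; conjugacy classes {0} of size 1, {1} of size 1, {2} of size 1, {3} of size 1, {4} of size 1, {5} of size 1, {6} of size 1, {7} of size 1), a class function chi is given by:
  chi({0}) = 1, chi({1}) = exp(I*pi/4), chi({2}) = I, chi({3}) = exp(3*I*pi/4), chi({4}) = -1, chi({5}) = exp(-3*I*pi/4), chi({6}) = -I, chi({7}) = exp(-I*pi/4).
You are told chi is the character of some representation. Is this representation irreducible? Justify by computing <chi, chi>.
Irreducible: <chi, chi> = 1.

Explanation: <chi, chi> = (1/|G|) sum_C |C| * |chi(C)|^2 = (1/8)[1*|1|^2 + 1*|exp(I*pi/4)|^2 + 1*|I|^2 + 1*|exp(3*I*pi/4)|^2 + 1*|-1|^2 + 1*|exp(-3*I*pi/4)|^2 + 1*|-I|^2 + 1*|exp(-I*pi/4)|^2]
  = (1/8)[(1) + (1) + (1) + (1) + (1) + (1) + (1) + (1)] = 8/8 = 1.
(Exp terms are combined using exp(i*s)*conj(exp(i*t)) = exp(i*(s-t)), and sums of them are collapsed using the identity that for every m > 1 the m distinct m-th roots of unity sum to 0, e.g. 1 + exp(2*I*pi/3) + exp(-2*I*pi/3) = 0.)
A character is irreducible iff <chi, chi> = 1, so this representation is irreducible.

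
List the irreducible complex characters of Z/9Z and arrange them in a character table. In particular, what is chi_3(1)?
Character table of Z/9Z (irreps indexed chi_0,...,chi_8 with chi_k(m) = zeta_9^(k*m), zeta_9 = exp(2*pi*i/9)):
  irrep \ class  {0} (size 1)  {1} (size 1)    {2} (size 1)    {3} (size 1)    {4} (size 1)    {5} (size 1)    {6} (size 1)    {7} (size 1)    {8} (size 1)  
  chi_0          1             1               1               1               1               1               1               1               1             
  chi_1          1             exp(2*I*pi/9)   exp(4*I*pi/9)   exp(2*I*pi/3)   exp(8*I*pi/9)   exp(-8*I*pi/9)  exp(-2*I*pi/3)  exp(-4*I*pi/9)  exp(-2*I*pi/9)
  chi_2          1             exp(4*I*pi/9)   exp(8*I*pi/9)   exp(-2*I*pi/3)  exp(-2*I*pi/9)  exp(2*I*pi/9)   exp(2*I*pi/3)   exp(-8*I*pi/9)  exp(-4*I*pi/9)
  chi_3          1             exp(2*I*pi/3)   exp(-2*I*pi/3)  1               exp(2*I*pi/3)   exp(-2*I*pi/3)  1               exp(2*I*pi/3)   exp(-2*I*pi/3)
  chi_4          1             exp(8*I*pi/9)   exp(-2*I*pi/9)  exp(2*I*pi/3)   exp(-4*I*pi/9)  exp(4*I*pi/9)   exp(-2*I*pi/3)  exp(2*I*pi/9)   exp(-8*I*pi/9)
  chi_5          1             exp(-8*I*pi/9)  exp(2*I*pi/9)   exp(-2*I*pi/3)  exp(4*I*pi/9)   exp(-4*I*pi/9)  exp(2*I*pi/3)   exp(-2*I*pi/9)  exp(8*I*pi/9) 
  chi_6          1             exp(-2*I*pi/3)  exp(2*I*pi/3)   1               exp(-2*I*pi/3)  exp(2*I*pi/3)   1               exp(-2*I*pi/3)  exp(2*I*pi/3) 
  chi_7          1             exp(-4*I*pi/9)  exp(-8*I*pi/9)  exp(2*I*pi/3)   exp(2*I*pi/9)   exp(-2*I*pi/9)  exp(-2*I*pi/3)  exp(8*I*pi/9)   exp(4*I*pi/9) 
  chi_8          1             exp(-2*I*pi/9)  exp(-4*I*pi/9)  exp(-2*I*pi/3)  exp(-8*I*pi/9)  exp(8*I*pi/9)   exp(2*I*pi/3)   exp(4*I*pi/9)   exp(2*I*pi/9) 

Spot check: chi_3(1) = zeta_9^(3*1) = zeta_9^3 = exp(2*I*pi/3).

Details: Z/9Z is abelian, so all 9 irreducible complex representations are 1-dimensional. They are given by chi_k(m) = zeta_9^(k*m) for k = 0,...,8. Row orthogonality: sum_m chi_k(m) conj(chi_l(m)) = 9 * [k = l].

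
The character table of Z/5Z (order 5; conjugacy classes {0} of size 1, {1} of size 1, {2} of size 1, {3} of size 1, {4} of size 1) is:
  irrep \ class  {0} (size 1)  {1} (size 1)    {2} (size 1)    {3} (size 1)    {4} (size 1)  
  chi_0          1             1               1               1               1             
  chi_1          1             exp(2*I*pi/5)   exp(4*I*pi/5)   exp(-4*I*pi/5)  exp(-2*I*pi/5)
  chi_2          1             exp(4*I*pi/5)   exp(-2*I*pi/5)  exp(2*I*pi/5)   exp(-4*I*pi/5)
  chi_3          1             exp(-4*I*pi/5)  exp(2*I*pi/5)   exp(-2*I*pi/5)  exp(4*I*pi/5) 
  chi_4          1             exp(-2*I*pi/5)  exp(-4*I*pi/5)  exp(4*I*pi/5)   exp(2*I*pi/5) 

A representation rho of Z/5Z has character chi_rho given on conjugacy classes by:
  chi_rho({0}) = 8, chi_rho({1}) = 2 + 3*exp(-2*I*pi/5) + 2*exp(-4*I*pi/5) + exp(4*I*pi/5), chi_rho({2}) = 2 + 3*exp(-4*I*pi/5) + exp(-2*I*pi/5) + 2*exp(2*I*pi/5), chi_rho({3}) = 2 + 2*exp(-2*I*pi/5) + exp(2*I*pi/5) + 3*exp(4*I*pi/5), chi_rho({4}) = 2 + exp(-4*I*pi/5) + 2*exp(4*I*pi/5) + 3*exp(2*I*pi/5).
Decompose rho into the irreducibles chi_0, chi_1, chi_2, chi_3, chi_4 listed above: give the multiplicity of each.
Multiplicities: chi_0: 2, chi_1: 0, chi_2: 1, chi_3: 2, chi_4: 3.

Use <chi_rho, chi> = (1/|G|) sum_C |C| * chi_rho(C) * conj(chi(C)) with |G| = 5 for each irreducible chi in the table:
  <chi_rho, chi_0> = (1/5)[1*(8)*conj(1) + 1*(2 + 3*exp(-2*I*pi/5) + 2*exp(-4*I*pi/5) + exp(4*I*pi/5))*conj(1) + 1*(2 + 3*exp(-4*I*pi/5) + exp(-2*I*pi/5) + 2*exp(2*I*pi/5))*conj(1) + 1*(2 + 2*exp(-2*I*pi/5) + exp(2*I*pi/5) + 3*exp(4*I*pi/5))*conj(1) + 1*(2 + exp(-4*I*pi/5) + 2*exp(4*I*pi/5) + 3*exp(2*I*pi/5))*conj(1)]
      = (1/5)[(8) + (2 + 3*exp(-2*I*pi/5) + 2*exp(-4*I*pi/5) + exp(4*I*pi/5)) + (2 + 3*exp(-4*I*pi/5) + exp(-2*I*pi/5) + 2*exp(2*I*pi/5)) + (2 + 2*exp(-2*I*pi/5) + exp(2*I*pi/5) + 3*exp(4*I*pi/5)) + (2 + exp(-4*I*pi/5) + 2*exp(4*I*pi/5) + 3*exp(2*I*pi/5))] = 10/5 = 2
  <chi_rho, chi_1> = (1/5)[1*(8)*conj(1) + 1*(2 + 3*exp(-2*I*pi/5) + 2*exp(-4*I*pi/5) + exp(4*I*pi/5))*conj(exp(2*I*pi/5)) + 1*(2 + 3*exp(-4*I*pi/5) + exp(-2*I*pi/5) + 2*exp(2*I*pi/5))*conj(exp(4*I*pi/5)) + 1*(2 + 2*exp(-2*I*pi/5) + exp(2*I*pi/5) + 3*exp(4*I*pi/5))*conj(exp(-4*I*pi/5)) + 1*(2 + exp(-4*I*pi/5) + 2*exp(4*I*pi/5) + 3*exp(2*I*pi/5))*conj(exp(-2*I*pi/5))]
      = (1/5)[(8) + (2*exp(-2*I*pi/5) + 3*exp(-4*I*pi/5) + exp(2*I*pi/5) + 2*exp(4*I*pi/5)) + (2*exp(-2*I*pi/5) + 2*exp(-4*I*pi/5) + exp(4*I*pi/5) + 3*exp(2*I*pi/5)) + (3*exp(-2*I*pi/5) + exp(-4*I*pi/5) + 2*exp(4*I*pi/5) + 2*exp(2*I*pi/5)) + (2*exp(-4*I*pi/5) + exp(-2*I*pi/5) + 3*exp(4*I*pi/5) + 2*exp(2*I*pi/5))] = 0/5 = 0
  <chi_rho, chi_2> = (1/5)[1*(8)*conj(1) + 1*(2 + 3*exp(-2*I*pi/5) + 2*exp(-4*I*pi/5) + exp(4*I*pi/5))*conj(exp(4*I*pi/5)) + 1*(2 + 3*exp(-4*I*pi/5) + exp(-2*I*pi/5) + 2*exp(2*I*pi/5))*conj(exp(-2*I*pi/5)) + 1*(2 + 2*exp(-2*I*pi/5) + exp(2*I*pi/5) + 3*exp(4*I*pi/5))*conj(exp(2*I*pi/5)) + 1*(2 + exp(-4*I*pi/5) + 2*exp(4*I*pi/5) + 3*exp(2*I*pi/5))*conj(exp(-4*I*pi/5))]
      = (1/5)[(8) + (1 + 2*exp(-4*I*pi/5) + 3*exp(4*I*pi/5) + 2*exp(2*I*pi/5)) + (1 + 3*exp(-2*I*pi/5) + 2*exp(4*I*pi/5) + 2*exp(2*I*pi/5)) + (1 + 2*exp(-2*I*pi/5) + 2*exp(-4*I*pi/5) + 3*exp(2*I*pi/5)) + (1 + 2*exp(-2*I*pi/5) + 3*exp(-4*I*pi/5) + 2*exp(4*I*pi/5))] = 5/5 = 1
  <chi_rho, chi_3> = (1/5)[1*(8)*conj(1) + 1*(2 + 3*exp(-2*I*pi/5) + 2*exp(-4*I*pi/5) + exp(4*I*pi/5))*conj(exp(-4*I*pi/5)) + 1*(2 + 3*exp(-4*I*pi/5) + exp(-2*I*pi/5) + 2*exp(2*I*pi/5))*conj(exp(2*I*pi/5)) + 1*(2 + 2*exp(-2*I*pi/5) + exp(2*I*pi/5) + 3*exp(4*I*pi/5))*conj(exp(-2*I*pi/5)) + 1*(2 + exp(-4*I*pi/5) + 2*exp(4*I*pi/5) + 3*exp(2*I*pi/5))*conj(exp(4*I*pi/5))]
      = (1/5)[(8) + (2 + exp(-2*I*pi/5) + 2*exp(4*I*pi/5) + 3*exp(2*I*pi/5)) + (2 + 2*exp(-2*I*pi/5) + exp(-4*I*pi/5) + 3*exp(4*I*pi/5)) + (2 + 3*exp(-4*I*pi/5) + exp(4*I*pi/5) + 2*exp(2*I*pi/5)) + (2 + 3*exp(-2*I*pi/5) + 2*exp(-4*I*pi/5) + exp(2*I*pi/5))] = 10/5 = 2
  <chi_rho, chi_4> = (1/5)[1*(8)*conj(1) + 1*(2 + 3*exp(-2*I*pi/5) + 2*exp(-4*I*pi/5) + exp(4*I*pi/5))*conj(exp(-2*I*pi/5)) + 1*(2 + 3*exp(-4*I*pi/5) + exp(-2*I*pi/5) + 2*exp(2*I*pi/5))*conj(exp(-4*I*pi/5)) + 1*(2 + 2*exp(-2*I*pi/5) + exp(2*I*pi/5) + 3*exp(4*I*pi/5))*conj(exp(4*I*pi/5)) + 1*(2 + exp(-4*I*pi/5) + 2*exp(4*I*pi/5) + 3*exp(2*I*pi/5))*conj(exp(2*I*pi/5))]
      = (1/5)[(8) + (3 + 2*exp(-2*I*pi/5) + exp(-4*I*pi/5) + 2*exp(2*I*pi/5)) + (3 + 2*exp(-4*I*pi/5) + exp(2*I*pi/5) + 2*exp(4*I*pi/5)) + (3 + 2*exp(-4*I*pi/5) + exp(-2*I*pi/5) + 2*exp(4*I*pi/5)) + (3 + 2*exp(-2*I*pi/5) + exp(4*I*pi/5) + 2*exp(2*I*pi/5))] = 15/5 = 3
(Exp terms are combined using exp(i*s)*conj(exp(i*t)) = exp(i*(s-t)), and sums of them are collapsed using the identity that for every m > 1 the m distinct m-th roots of unity sum to 0, e.g. 1 + exp(2*I*pi/3) + exp(-2*I*pi/3) = 0.)
Dimension check: dim(rho) = sum (mult * dim) = 2*1 + 0*1 + 1*1 + 2*1 + 3*1 = 8 = chi_rho(e) = 8.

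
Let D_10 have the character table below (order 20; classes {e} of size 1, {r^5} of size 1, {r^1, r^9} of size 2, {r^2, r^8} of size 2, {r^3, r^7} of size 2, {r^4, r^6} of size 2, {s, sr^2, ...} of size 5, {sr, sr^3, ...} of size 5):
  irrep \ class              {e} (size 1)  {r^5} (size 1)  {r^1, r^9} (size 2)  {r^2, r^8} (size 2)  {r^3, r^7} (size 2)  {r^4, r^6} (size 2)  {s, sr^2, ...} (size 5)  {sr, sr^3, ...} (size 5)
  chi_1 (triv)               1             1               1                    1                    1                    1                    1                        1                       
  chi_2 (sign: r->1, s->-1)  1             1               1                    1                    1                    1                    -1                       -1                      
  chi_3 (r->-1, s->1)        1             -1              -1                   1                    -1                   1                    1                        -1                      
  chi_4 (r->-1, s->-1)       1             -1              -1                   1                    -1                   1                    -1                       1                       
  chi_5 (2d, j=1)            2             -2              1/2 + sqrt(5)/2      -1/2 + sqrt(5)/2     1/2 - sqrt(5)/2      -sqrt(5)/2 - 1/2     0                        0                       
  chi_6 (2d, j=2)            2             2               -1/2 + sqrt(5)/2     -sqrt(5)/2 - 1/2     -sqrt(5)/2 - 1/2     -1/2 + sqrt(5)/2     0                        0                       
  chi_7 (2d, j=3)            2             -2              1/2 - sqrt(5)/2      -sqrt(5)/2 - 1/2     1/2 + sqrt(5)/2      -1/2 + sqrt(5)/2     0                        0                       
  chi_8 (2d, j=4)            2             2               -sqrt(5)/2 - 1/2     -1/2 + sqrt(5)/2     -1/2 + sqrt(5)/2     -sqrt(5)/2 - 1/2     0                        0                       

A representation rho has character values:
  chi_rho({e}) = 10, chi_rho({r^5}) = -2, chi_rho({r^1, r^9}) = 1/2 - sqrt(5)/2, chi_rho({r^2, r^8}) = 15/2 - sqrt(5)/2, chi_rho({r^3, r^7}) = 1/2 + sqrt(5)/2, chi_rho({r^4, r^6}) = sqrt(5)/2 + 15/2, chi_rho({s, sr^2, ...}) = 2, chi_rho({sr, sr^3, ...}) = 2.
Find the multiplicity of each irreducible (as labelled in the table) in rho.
Multiplicities: chi_1: 3, chi_2: 1, chi_3: 2, chi_4: 2, chi_5: 0, chi_6: 0, chi_7: 1, chi_8: 0.

Why: Use <chi_rho, chi> = (1/|G|) sum_C |C| * chi_rho(C) * conj(chi(C)) with |G| = 20 for each irreducible chi in the table:
  <chi_rho, chi_1> = (1/20)[1*(10)*conj(1) + 1*(-2)*conj(1) + 2*(1/2 - sqrt(5)/2)*conj(1) + 2*(15/2 - sqrt(5)/2)*conj(1) + 2*(1/2 + sqrt(5)/2)*conj(1) + 2*(sqrt(5)/2 + 15/2)*conj(1) + 5*(2)*conj(1) + 5*(2)*conj(1)]
      = (1/20)[(10) + (-2) + (1 - sqrt(5)) + (15 - sqrt(5)) + (1 + sqrt(5)) + (sqrt(5) + 15) + (10) + (10)] = 60/20 = 3
  <chi_rho, chi_2> = (1/20)[1*(10)*conj(1) + 1*(-2)*conj(1) + 2*(1/2 - sqrt(5)/2)*conj(1) + 2*(15/2 - sqrt(5)/2)*conj(1) + 2*(1/2 + sqrt(5)/2)*conj(1) + 2*(sqrt(5)/2 + 15/2)*conj(1) + 5*(2)*conj(-1) + 5*(2)*conj(-1)]
      = (1/20)[(10) + (-2) + (1 - sqrt(5)) + (15 - sqrt(5)) + (1 + sqrt(5)) + (sqrt(5) + 15) + (-10) + (-10)] = 20/20 = 1
  <chi_rho, chi_3> = (1/20)[1*(10)*conj(1) + 1*(-2)*conj(-1) + 2*(1/2 - sqrt(5)/2)*conj(-1) + 2*(15/2 - sqrt(5)/2)*conj(1) + 2*(1/2 + sqrt(5)/2)*conj(-1) + 2*(sqrt(5)/2 + 15/2)*conj(1) + 5*(2)*conj(1) + 5*(2)*conj(-1)]
      = (1/20)[(10) + (2) + (-1 + sqrt(5)) + (15 - sqrt(5)) + (-sqrt(5) - 1) + (sqrt(5) + 15) + (10) + (-10)] = 40/20 = 2
  <chi_rho, chi_4> = (1/20)[1*(10)*conj(1) + 1*(-2)*conj(-1) + 2*(1/2 - sqrt(5)/2)*conj(-1) + 2*(15/2 - sqrt(5)/2)*conj(1) + 2*(1/2 + sqrt(5)/2)*conj(-1) + 2*(sqrt(5)/2 + 15/2)*conj(1) + 5*(2)*conj(-1) + 5*(2)*conj(1)]
      = (1/20)[(10) + (2) + (-1 + sqrt(5)) + (15 - sqrt(5)) + (-sqrt(5) - 1) + (sqrt(5) + 15) + (-10) + (10)] = 40/20 = 2
  <chi_rho, chi_5> = (1/20)[1*(10)*conj(2) + 1*(-2)*conj(-2) + 2*(1/2 - sqrt(5)/2)*conj(1/2 + sqrt(5)/2) + 2*(15/2 - sqrt(5)/2)*conj(-1/2 + sqrt(5)/2) + 2*(1/2 + sqrt(5)/2)*conj(1/2 - sqrt(5)/2) + 2*(sqrt(5)/2 + 15/2)*conj(-sqrt(5)/2 - 1/2) + 5*(2)*conj(0) + 5*(2)*conj(0)]
      = (1/20)[(20) + (4) + (-2) + (-10 + 8*sqrt(5)) + (-2) + (-8*sqrt(5) - 10) + (0) + (0)] = 0/20 = 0
  <chi_rho, chi_6> = (1/20)[1*(10)*conj(2) + 1*(-2)*conj(2) + 2*(1/2 - sqrt(5)/2)*conj(-1/2 + sqrt(5)/2) + 2*(15/2 - sqrt(5)/2)*conj(-sqrt(5)/2 - 1/2) + 2*(1/2 + sqrt(5)/2)*conj(-sqrt(5)/2 - 1/2) + 2*(sqrt(5)/2 + 15/2)*conj(-1/2 + sqrt(5)/2) + 5*(2)*conj(0) + 5*(2)*conj(0)]
      = (1/20)[(20) + (-4) + (-3 + sqrt(5)) + (-7*sqrt(5) - 5) + (-3 - sqrt(5)) + (-5 + 7*sqrt(5)) + (0) + (0)] = 0/20 = 0
  <chi_rho, chi_7> = (1/20)[1*(10)*conj(2) + 1*(-2)*conj(-2) + 2*(1/2 - sqrt(5)/2)*conj(1/2 - sqrt(5)/2) + 2*(15/2 - sqrt(5)/2)*conj(-sqrt(5)/2 - 1/2) + 2*(1/2 + sqrt(5)/2)*conj(1/2 + sqrt(5)/2) + 2*(sqrt(5)/2 + 15/2)*conj(-1/2 + sqrt(5)/2) + 5*(2)*conj(0) + 5*(2)*conj(0)]
      = (1/20)[(20) + (4) + (3 - sqrt(5)) + (-7*sqrt(5) - 5) + (sqrt(5) + 3) + (-5 + 7*sqrt(5)) + (0) + (0)] = 20/20 = 1
  <chi_rho, chi_8> = (1/20)[1*(10)*conj(2) + 1*(-2)*conj(2) + 2*(1/2 - sqrt(5)/2)*conj(-sqrt(5)/2 - 1/2) + 2*(15/2 - sqrt(5)/2)*conj(-1/2 + sqrt(5)/2) + 2*(1/2 + sqrt(5)/2)*conj(-1/2 + sqrt(5)/2) + 2*(sqrt(5)/2 + 15/2)*conj(-sqrt(5)/2 - 1/2) + 5*(2)*conj(0) + 5*(2)*conj(0)]
      = (1/20)[(20) + (-4) + (2) + (-10 + 8*sqrt(5)) + (2) + (-8*sqrt(5) - 10) + (0) + (0)] = 0/20 = 0
Dimension check: dim(rho) = sum (mult * dim) = 3*1 + 1*1 + 2*1 + 2*1 + 0*2 + 0*2 + 1*2 + 0*2 = 10 = chi_rho(e) = 10.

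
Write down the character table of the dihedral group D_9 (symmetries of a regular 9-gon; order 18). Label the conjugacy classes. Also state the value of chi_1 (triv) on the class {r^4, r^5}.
Conjugacy classes: {e} of size 1, {r^1, r^8} of size 2, {r^2, r^7} of size 2, {r^3, r^6} of size 2, {r^4, r^5} of size 2, {s, sr, ..., sr^8} of size 9.
Character table:
  irrep \ class              {e} (size 1)  {r^1, r^8} (size 2)  {r^2, r^7} (size 2)  {r^3, r^6} (size 2)  {r^4, r^5} (size 2)  {s, sr, ..., sr^8} (size 9)
  chi_1 (triv)               1             1                    1                    1                    1                    1                          
  chi_2 (sign: r->1, s->-1)  1             1                    1                    1                    1                    -1                         
  chi_3 (2d, j=1)            2             2*cos(2*pi/9)        2*cos(4*pi/9)        -1                   -2*cos(pi/9)         0                          
  chi_4 (2d, j=2)            2             2*cos(4*pi/9)        -2*cos(pi/9)         -1                   2*cos(2*pi/9)        0                          
  chi_5 (2d, j=3)            2             -1                   -1                   2                    -1                   0                          
  chi_6 (2d, j=4)            2             -2*cos(pi/9)         2*cos(2*pi/9)        -1                   2*cos(4*pi/9)        0                          

Spot check: chi_1 (triv) on {r^4, r^5} = 1.

Why: D_9 has order 2*9 = 18 with 6 conjugacy classes, hence 6 irreducibles. Sum of squared dims 1 + 1 + 4 + 4 + 4 + 4 = 18 = |G|. Linear characters come from the abelianisation; the 2-dimensional irreps have character r^k -> 2*cos(2*pi*j*k/9), reflections -> 0.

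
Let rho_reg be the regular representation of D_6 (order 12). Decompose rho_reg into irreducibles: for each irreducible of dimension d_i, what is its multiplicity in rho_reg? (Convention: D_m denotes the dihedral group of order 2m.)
Each irreducible V_i of dimension d_i appears with multiplicity d_i, i.e. rho_reg = (direct sum over all irreducibles V_i) d_i V_i. The irreducible dimensions for D_6 are 1, 1, 1, 1, 2, 2: 4 irreducibles of dimension 1, each with multiplicity 1; 2 irreducibles of dimension 2, each with multiplicity 2. Total dimension 4*1*1 + 2*2*2 = 12 = |G|.

Why: General theorem: in the regular representation of a finite group G, each irreducible appears with multiplicity equal to its dimension. Check: dim(rho_reg) = sum d_i^2 = 1 + 1 + 1 + 1 + 4 + 4 = 12 = |G|.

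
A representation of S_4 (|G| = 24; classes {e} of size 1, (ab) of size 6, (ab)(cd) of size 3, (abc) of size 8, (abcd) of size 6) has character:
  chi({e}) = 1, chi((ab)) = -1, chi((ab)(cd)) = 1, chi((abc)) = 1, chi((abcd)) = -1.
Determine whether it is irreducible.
Irreducible: <chi, chi> = 1.

Solution. <chi, chi> = (1/|G|) sum_C |C| * |chi(C)|^2 = (1/24)[1*|1|^2 + 6*|-1|^2 + 3*|1|^2 + 8*|1|^2 + 6*|-1|^2]
  = (1/24)[(1) + (6) + (3) + (8) + (6)] = 24/24 = 1.
A character is irreducible iff <chi, chi> = 1, so this representation is irreducible.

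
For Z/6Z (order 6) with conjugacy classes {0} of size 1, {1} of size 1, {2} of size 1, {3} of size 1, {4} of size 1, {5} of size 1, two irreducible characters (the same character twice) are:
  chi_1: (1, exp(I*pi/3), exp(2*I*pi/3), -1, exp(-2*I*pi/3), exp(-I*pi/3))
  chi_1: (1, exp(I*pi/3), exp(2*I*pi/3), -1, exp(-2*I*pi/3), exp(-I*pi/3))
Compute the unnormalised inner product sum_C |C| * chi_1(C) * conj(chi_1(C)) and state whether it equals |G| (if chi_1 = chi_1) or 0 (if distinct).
Sum = 6 = |G| = 6; so <chi_1, chi_1> = 1 (norm-1 confirms irreducibility).

Details: Compute term by term over conjugacy classes (|C| * chi_1(C) * conj(chi_1(C))):
  1*(1)*conj(1) + 1*(exp(I*pi/3))*conj(exp(I*pi/3)) + 1*(exp(2*I*pi/3))*conj(exp(2*I*pi/3)) + 1*(-1)*conj(-1) + 1*(exp(-2*I*pi/3))*conj(exp(-2*I*pi/3)) + 1*(exp(-I*pi/3))*conj(exp(-I*pi/3))
  = (1) + (1) + (1) + (1) + (1) + (1)
  = 6.
(Exp terms are combined using exp(i*s)*conj(exp(i*t)) = exp(i*(s-t)), and sums of them are collapsed using the identity that for every m > 1 the m distinct m-th roots of unity sum to 0, e.g. 1 + exp(2*I*pi/3) + exp(-2*I*pi/3) = 0.)
Dividing by |G| = 6 gives 6/6 = 1, matching the row-orthogonality relation <chi_1, chi_1> = [chi_1 = chi_1].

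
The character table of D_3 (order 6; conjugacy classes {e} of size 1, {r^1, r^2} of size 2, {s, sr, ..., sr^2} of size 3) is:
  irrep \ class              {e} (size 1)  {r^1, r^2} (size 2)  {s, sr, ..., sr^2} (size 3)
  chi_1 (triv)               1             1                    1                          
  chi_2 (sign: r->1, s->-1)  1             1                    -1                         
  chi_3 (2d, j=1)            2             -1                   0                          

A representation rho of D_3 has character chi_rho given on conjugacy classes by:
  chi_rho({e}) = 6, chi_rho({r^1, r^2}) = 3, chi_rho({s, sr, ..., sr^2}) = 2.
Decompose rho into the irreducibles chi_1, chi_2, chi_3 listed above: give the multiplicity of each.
Multiplicities: chi_1: 3, chi_2: 1, chi_3: 1.

Proof sketch: Use <chi_rho, chi> = (1/|G|) sum_C |C| * chi_rho(C) * conj(chi(C)) with |G| = 6 for each irreducible chi in the table:
  <chi_rho, chi_1> = (1/6)[1*(6)*conj(1) + 2*(3)*conj(1) + 3*(2)*conj(1)]
      = (1/6)[(6) + (6) + (6)] = 18/6 = 3
  <chi_rho, chi_2> = (1/6)[1*(6)*conj(1) + 2*(3)*conj(1) + 3*(2)*conj(-1)]
      = (1/6)[(6) + (6) + (-6)] = 6/6 = 1
  <chi_rho, chi_3> = (1/6)[1*(6)*conj(2) + 2*(3)*conj(-1) + 3*(2)*conj(0)]
      = (1/6)[(12) + (-6) + (0)] = 6/6 = 1
Dimension check: dim(rho) = sum (mult * dim) = 3*1 + 1*1 + 1*2 = 6 = chi_rho(e) = 6.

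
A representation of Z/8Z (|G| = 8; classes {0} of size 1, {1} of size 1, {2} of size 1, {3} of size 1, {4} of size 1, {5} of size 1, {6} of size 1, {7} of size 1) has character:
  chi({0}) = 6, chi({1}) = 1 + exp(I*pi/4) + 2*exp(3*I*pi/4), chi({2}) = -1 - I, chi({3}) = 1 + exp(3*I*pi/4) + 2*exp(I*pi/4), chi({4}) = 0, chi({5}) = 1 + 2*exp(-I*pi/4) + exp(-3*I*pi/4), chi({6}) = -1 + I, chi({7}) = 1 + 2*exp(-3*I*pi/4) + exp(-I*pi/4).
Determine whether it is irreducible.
Not irreducible (reducible): <chi, chi> = 8 > 1.

Working: <chi, chi> = (1/|G|) sum_C |C| * |chi(C)|^2 = (1/8)[1*|6|^2 + 1*|1 + exp(I*pi/4) + 2*exp(3*I*pi/4)|^2 + 1*|-1 - I|^2 + 1*|1 + exp(3*I*pi/4) + 2*exp(I*pi/4)|^2 + 1*|0|^2 + 1*|1 + 2*exp(-I*pi/4) + exp(-3*I*pi/4)|^2 + 1*|-1 + I|^2 + 1*|1 + 2*exp(-3*I*pi/4) + exp(-I*pi/4)|^2]
  = (1/8)[(36) + (6 + 2*exp(-3*I*pi/4) + exp(-I*pi/4) + exp(I*pi/4) + 2*exp(3*I*pi/4)) + (2) + (6 + 2*exp(-I*pi/4) + exp(-3*I*pi/4) + exp(3*I*pi/4) + 2*exp(I*pi/4)) + (0) + (6 + 2*exp(-I*pi/4) + exp(-3*I*pi/4) + exp(3*I*pi/4) + 2*exp(I*pi/4)) + (2) + (6 + 2*exp(-3*I*pi/4) + exp(-I*pi/4) + exp(I*pi/4) + 2*exp(3*I*pi/4))] = 64/8 = 8.
(Exp terms are combined using exp(i*s)*conj(exp(i*t)) = exp(i*(s-t)), and sums of them are collapsed using the identity that for every m > 1 the m distinct m-th roots of unity sum to 0, e.g. 1 + exp(2*I*pi/3) + exp(-2*I*pi/3) = 0.)
A character is irreducible iff <chi, chi> = 1, so this representation is reducible.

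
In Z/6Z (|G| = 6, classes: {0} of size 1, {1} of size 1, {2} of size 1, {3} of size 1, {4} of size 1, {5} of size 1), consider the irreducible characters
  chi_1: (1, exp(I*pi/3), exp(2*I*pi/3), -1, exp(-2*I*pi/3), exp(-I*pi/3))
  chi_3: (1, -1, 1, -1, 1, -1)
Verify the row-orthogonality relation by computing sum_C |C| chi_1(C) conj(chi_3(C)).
Sum = 0; so <chi_1, chi_3> = 0 (distinct irreducibles are orthogonal).

Justification: Compute term by term over conjugacy classes (|C| * chi_1(C) * conj(chi_3(C))):
  1*(1)*conj(1) + 1*(exp(I*pi/3))*conj(-1) + 1*(exp(2*I*pi/3))*conj(1) + 1*(-1)*conj(-1) + 1*(exp(-2*I*pi/3))*conj(1) + 1*(exp(-I*pi/3))*conj(-1)
  = (1) + (-exp(I*pi/3)) + (exp(2*I*pi/3)) + (1) + (exp(-2*I*pi/3)) + (-exp(-I*pi/3))
  = 0.
(Exp terms are combined using exp(i*s)*conj(exp(i*t)) = exp(i*(s-t)), and sums of them are collapsed using the identity that for every m > 1 the m distinct m-th roots of unity sum to 0, e.g. 1 + exp(2*I*pi/3) + exp(-2*I*pi/3) = 0.)
Dividing by |G| = 6 gives 0/6 = 0, matching the row-orthogonality relation <chi_1, chi_3> = [chi_1 = chi_3].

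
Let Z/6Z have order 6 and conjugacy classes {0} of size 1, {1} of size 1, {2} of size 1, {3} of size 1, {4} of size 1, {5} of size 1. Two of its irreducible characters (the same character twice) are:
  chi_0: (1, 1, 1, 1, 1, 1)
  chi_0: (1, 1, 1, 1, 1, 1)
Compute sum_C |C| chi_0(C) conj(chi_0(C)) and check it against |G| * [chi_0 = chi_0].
Sum = 6 = |G| = 6; so <chi_0, chi_0> = 1 (norm-1 confirms irreducibility).

Details: Compute term by term over conjugacy classes (|C| * chi_0(C) * conj(chi_0(C))):
  1*(1)*conj(1) + 1*(1)*conj(1) + 1*(1)*conj(1) + 1*(1)*conj(1) + 1*(1)*conj(1) + 1*(1)*conj(1)
  = (1) + (1) + (1) + (1) + (1) + (1)
  = 6.
(Exp terms are combined using exp(i*s)*conj(exp(i*t)) = exp(i*(s-t)), and sums of them are collapsed using the identity that for every m > 1 the m distinct m-th roots of unity sum to 0, e.g. 1 + exp(2*I*pi/3) + exp(-2*I*pi/3) = 0.)
Dividing by |G| = 6 gives 6/6 = 1, matching the row-orthogonality relation <chi_0, chi_0> = [chi_0 = chi_0].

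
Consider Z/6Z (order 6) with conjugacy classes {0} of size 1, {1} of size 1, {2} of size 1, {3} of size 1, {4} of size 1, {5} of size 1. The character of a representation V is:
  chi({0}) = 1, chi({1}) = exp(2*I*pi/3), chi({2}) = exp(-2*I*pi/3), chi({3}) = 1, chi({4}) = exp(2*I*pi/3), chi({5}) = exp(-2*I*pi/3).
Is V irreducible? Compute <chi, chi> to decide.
Irreducible: <chi, chi> = 1.

Details: <chi, chi> = (1/|G|) sum_C |C| * |chi(C)|^2 = (1/6)[1*|1|^2 + 1*|exp(2*I*pi/3)|^2 + 1*|exp(-2*I*pi/3)|^2 + 1*|1|^2 + 1*|exp(2*I*pi/3)|^2 + 1*|exp(-2*I*pi/3)|^2]
  = (1/6)[(1) + (1) + (1) + (1) + (1) + (1)] = 6/6 = 1.
(Exp terms are combined using exp(i*s)*conj(exp(i*t)) = exp(i*(s-t)), and sums of them are collapsed using the identity that for every m > 1 the m distinct m-th roots of unity sum to 0, e.g. 1 + exp(2*I*pi/3) + exp(-2*I*pi/3) = 0.)
A character is irreducible iff <chi, chi> = 1, so this representation is irreducible.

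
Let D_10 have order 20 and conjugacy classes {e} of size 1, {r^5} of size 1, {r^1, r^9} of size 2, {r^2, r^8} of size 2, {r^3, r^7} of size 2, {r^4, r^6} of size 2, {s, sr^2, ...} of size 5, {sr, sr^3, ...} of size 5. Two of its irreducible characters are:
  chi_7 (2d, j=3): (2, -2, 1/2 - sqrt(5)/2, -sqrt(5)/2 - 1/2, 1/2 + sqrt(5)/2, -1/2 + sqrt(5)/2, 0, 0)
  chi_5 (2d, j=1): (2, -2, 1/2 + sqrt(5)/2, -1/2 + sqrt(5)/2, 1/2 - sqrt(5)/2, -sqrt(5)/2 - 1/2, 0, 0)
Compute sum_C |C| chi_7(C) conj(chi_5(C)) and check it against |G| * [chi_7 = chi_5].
Sum = 0; so <chi_7, chi_5> = 0 (distinct irreducibles are orthogonal).

Solution. Compute term by term over conjugacy classes (|C| * chi_7(C) * conj(chi_5(C))):
  1*(2)*conj(2) + 1*(-2)*conj(-2) + 2*(1/2 - sqrt(5)/2)*conj(1/2 + sqrt(5)/2) + 2*(-sqrt(5)/2 - 1/2)*conj(-1/2 + sqrt(5)/2) + 2*(1/2 + sqrt(5)/2)*conj(1/2 - sqrt(5)/2) + 2*(-1/2 + sqrt(5)/2)*conj(-sqrt(5)/2 - 1/2) + 5*(0)*conj(0) + 5*(0)*conj(0)
  = (4) + (4) + (-2) + (-2) + (-2) + (-2) + (0) + (0)
  = 0.
Dividing by |G| = 20 gives 0/20 = 0, matching the row-orthogonality relation <chi_7, chi_5> = [chi_7 = chi_5].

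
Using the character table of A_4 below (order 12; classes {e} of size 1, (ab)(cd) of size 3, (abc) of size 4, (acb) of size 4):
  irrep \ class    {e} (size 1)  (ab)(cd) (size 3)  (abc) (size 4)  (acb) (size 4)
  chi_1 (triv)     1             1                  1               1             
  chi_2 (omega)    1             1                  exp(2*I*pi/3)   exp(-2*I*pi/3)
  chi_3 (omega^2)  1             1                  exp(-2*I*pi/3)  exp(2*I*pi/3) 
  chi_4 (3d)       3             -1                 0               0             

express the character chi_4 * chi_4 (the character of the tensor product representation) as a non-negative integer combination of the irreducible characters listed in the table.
chi_4 tensor chi_4 = chi_1 + chi_2 + chi_3 + 2*chi_4 (all other irreducibles have multiplicity 0).

Details: The character of a tensor product is the pointwise product (chi_4 * chi_4)(C) = chi_4(C) * chi_4(C):
  {e}: (3)*(3), (ab)(cd): (-1)*(-1), (abc): (0)*(0), (acb): (0)*(0)
so (chi_4 * chi_4) takes values
  {e} -> 9, (ab)(cd) -> 1, (abc) -> 0, (acb) -> 0.
Now take the inner product of this character with each irreducible chi from the table, <chi_4*chi_4, chi> = (1/12) sum_C |C| (chi_4*chi_4)(C) conj(chi(C)):
  <chi_4*chi_4, chi_1> = (1/12)[1*(9)*conj(1) + 3*(1)*conj(1) + 4*(0)*conj(1) + 4*(0)*conj(1)]
      = (1/12)[(9) + (3) + (0) + (0)] = 12/12 = 1
  <chi_4*chi_4, chi_2> = (1/12)[1*(9)*conj(1) + 3*(1)*conj(1) + 4*(0)*conj(exp(2*I*pi/3)) + 4*(0)*conj(exp(-2*I*pi/3))]
      = (1/12)[(9) + (3) + (0) + (0)] = 12/12 = 1
  <chi_4*chi_4, chi_3> = (1/12)[1*(9)*conj(1) + 3*(1)*conj(1) + 4*(0)*conj(exp(-2*I*pi/3)) + 4*(0)*conj(exp(2*I*pi/3))]
      = (1/12)[(9) + (3) + (0) + (0)] = 12/12 = 1
  <chi_4*chi_4, chi_4> = (1/12)[1*(9)*conj(3) + 3*(1)*conj(-1) + 4*(0)*conj(0) + 4*(0)*conj(0)]
      = (1/12)[(27) + (-3) + (0) + (0)] = 24/12 = 2
(Exp terms are combined using exp(i*s)*conj(exp(i*t)) = exp(i*(s-t)), and sums of them are collapsed using the identity that for every m > 1 the m distinct m-th roots of unity sum to 0, e.g. 1 + exp(2*I*pi/3) + exp(-2*I*pi/3) = 0.)
Hence the multiplicities are chi_1: 1, chi_2: 1, chi_3: 1, chi_4: 2. Dimension check: dim(chi_4)*dim(chi_4) = 3*3 = 9 and sum (mult * dim) = 1*1 + 1*1 + 1*1 + 2*3 = 9.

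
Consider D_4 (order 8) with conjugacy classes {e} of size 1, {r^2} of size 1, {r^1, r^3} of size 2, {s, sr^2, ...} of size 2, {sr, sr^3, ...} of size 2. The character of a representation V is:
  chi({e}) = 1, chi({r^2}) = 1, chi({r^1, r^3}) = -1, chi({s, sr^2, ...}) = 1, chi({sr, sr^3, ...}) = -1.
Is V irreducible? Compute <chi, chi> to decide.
Irreducible: <chi, chi> = 1.

Working: <chi, chi> = (1/|G|) sum_C |C| * |chi(C)|^2 = (1/8)[1*|1|^2 + 1*|1|^2 + 2*|-1|^2 + 2*|1|^2 + 2*|-1|^2]
  = (1/8)[(1) + (1) + (2) + (2) + (2)] = 8/8 = 1.
A character is irreducible iff <chi, chi> = 1, so this representation is irreducible.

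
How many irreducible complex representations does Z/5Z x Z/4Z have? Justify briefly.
20

Argument: The number of irreducible complex representations of a finite group equals its number of conjugacy classes. Z/5Z x Z/4Z is abelian of order 20, so every element is its own conjugacy class: 20 classes, so Z/5Z x Z/4Z (order 20) has exactly 20 irreducible complex representations.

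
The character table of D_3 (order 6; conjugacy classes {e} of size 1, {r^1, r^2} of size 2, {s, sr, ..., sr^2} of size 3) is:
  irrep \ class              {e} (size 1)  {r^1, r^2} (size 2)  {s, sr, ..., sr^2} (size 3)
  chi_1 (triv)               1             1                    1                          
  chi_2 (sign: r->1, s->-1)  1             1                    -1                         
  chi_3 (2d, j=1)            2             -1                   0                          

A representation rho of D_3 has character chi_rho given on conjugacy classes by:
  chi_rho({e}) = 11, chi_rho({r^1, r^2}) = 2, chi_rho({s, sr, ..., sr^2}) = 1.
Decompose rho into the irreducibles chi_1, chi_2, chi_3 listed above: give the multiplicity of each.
Multiplicities: chi_1: 3, chi_2: 2, chi_3: 3.

Working: Use <chi_rho, chi> = (1/|G|) sum_C |C| * chi_rho(C) * conj(chi(C)) with |G| = 6 for each irreducible chi in the table:
  <chi_rho, chi_1> = (1/6)[1*(11)*conj(1) + 2*(2)*conj(1) + 3*(1)*conj(1)]
      = (1/6)[(11) + (4) + (3)] = 18/6 = 3
  <chi_rho, chi_2> = (1/6)[1*(11)*conj(1) + 2*(2)*conj(1) + 3*(1)*conj(-1)]
      = (1/6)[(11) + (4) + (-3)] = 12/6 = 2
  <chi_rho, chi_3> = (1/6)[1*(11)*conj(2) + 2*(2)*conj(-1) + 3*(1)*conj(0)]
      = (1/6)[(22) + (-4) + (0)] = 18/6 = 3
Dimension check: dim(rho) = sum (mult * dim) = 3*1 + 2*1 + 3*2 = 11 = chi_rho(e) = 11.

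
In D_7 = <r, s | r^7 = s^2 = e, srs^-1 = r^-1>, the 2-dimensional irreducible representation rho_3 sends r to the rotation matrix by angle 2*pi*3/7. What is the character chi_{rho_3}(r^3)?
chi_{rho_3}(r^3) = 2*cos(2*pi*3*3/7) = -2*cos(3*pi/7)

Justification: rho_3(r^3) is rotation by angle 2*pi*3*3/7, whose trace is 2*cos(2*pi*3*3/7) = -2*cos(3*pi/7).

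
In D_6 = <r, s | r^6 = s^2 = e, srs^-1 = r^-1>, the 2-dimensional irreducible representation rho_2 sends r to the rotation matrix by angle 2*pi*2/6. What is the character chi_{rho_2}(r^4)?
chi_{rho_2}(r^4) = 2*cos(2*pi*2*4/6) = -1

Explanation: rho_2(r^4) is rotation by angle 2*pi*2*4/6, whose trace is 2*cos(2*pi*2*4/6) = -1.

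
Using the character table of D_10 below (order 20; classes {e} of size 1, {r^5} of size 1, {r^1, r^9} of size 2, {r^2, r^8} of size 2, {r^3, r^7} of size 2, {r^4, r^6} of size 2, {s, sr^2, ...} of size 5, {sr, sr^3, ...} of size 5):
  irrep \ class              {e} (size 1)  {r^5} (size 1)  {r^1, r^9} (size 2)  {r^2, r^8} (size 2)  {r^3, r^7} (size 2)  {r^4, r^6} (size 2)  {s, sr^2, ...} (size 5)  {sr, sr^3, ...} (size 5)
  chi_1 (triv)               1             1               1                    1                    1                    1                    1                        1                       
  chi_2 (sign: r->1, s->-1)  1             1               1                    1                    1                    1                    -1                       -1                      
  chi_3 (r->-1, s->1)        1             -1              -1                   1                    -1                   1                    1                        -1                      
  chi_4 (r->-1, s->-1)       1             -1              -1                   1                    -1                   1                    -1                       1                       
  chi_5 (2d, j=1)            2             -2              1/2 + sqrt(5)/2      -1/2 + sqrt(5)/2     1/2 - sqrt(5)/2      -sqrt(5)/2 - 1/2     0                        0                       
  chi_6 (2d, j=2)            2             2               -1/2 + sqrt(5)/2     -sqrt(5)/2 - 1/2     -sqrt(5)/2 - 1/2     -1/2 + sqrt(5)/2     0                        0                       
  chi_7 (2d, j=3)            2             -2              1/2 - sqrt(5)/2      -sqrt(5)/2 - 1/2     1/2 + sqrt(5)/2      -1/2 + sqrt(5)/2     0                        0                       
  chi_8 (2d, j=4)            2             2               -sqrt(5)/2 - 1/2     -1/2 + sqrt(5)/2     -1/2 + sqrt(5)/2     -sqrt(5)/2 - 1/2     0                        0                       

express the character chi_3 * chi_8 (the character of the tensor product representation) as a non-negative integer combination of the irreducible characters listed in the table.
chi_3 tensor chi_8 = chi_5 (all other irreducibles have multiplicity 0).

Details: The character of a tensor product is the pointwise product (chi_3 * chi_8)(C) = chi_3(C) * chi_8(C):
  {e}: (1)*(2), {r^5}: (-1)*(2), {r^1, r^9}: (-1)*(-sqrt(5)/2 - 1/2), {r^2, r^8}: (1)*(-1/2 + sqrt(5)/2), {r^3, r^7}: (-1)*(-1/2 + sqrt(5)/2), {r^4, r^6}: (1)*(-sqrt(5)/2 - 1/2), {s, sr^2, ...}: (1)*(0), {sr, sr^3, ...}: (-1)*(0)
so (chi_3 * chi_8) takes values
  {e} -> 2, {r^5} -> -2, {r^1, r^9} -> 1/2 + sqrt(5)/2, {r^2, r^8} -> -1/2 + sqrt(5)/2, {r^3, r^7} -> 1/2 - sqrt(5)/2, {r^4, r^6} -> -sqrt(5)/2 - 1/2, {s, sr^2, ...} -> 0, {sr, sr^3, ...} -> 0.
Now take the inner product of this character with each irreducible chi from the table, <chi_3*chi_8, chi> = (1/20) sum_C |C| (chi_3*chi_8)(C) conj(chi(C)):
  <chi_3*chi_8, chi_1> = (1/20)[1*(2)*conj(1) + 1*(-2)*conj(1) + 2*(1/2 + sqrt(5)/2)*conj(1) + 2*(-1/2 + sqrt(5)/2)*conj(1) + 2*(1/2 - sqrt(5)/2)*conj(1) + 2*(-sqrt(5)/2 - 1/2)*conj(1) + 5*(0)*conj(1) + 5*(0)*conj(1)]
      = (1/20)[(2) + (-2) + (1 + sqrt(5)) + (-1 + sqrt(5)) + (1 - sqrt(5)) + (-sqrt(5) - 1) + (0) + (0)] = 0/20 = 0
  <chi_3*chi_8, chi_2> = (1/20)[1*(2)*conj(1) + 1*(-2)*conj(1) + 2*(1/2 + sqrt(5)/2)*conj(1) + 2*(-1/2 + sqrt(5)/2)*conj(1) + 2*(1/2 - sqrt(5)/2)*conj(1) + 2*(-sqrt(5)/2 - 1/2)*conj(1) + 5*(0)*conj(-1) + 5*(0)*conj(-1)]
      = (1/20)[(2) + (-2) + (1 + sqrt(5)) + (-1 + sqrt(5)) + (1 - sqrt(5)) + (-sqrt(5) - 1) + (0) + (0)] = 0/20 = 0
  <chi_3*chi_8, chi_3> = (1/20)[1*(2)*conj(1) + 1*(-2)*conj(-1) + 2*(1/2 + sqrt(5)/2)*conj(-1) + 2*(-1/2 + sqrt(5)/2)*conj(1) + 2*(1/2 - sqrt(5)/2)*conj(-1) + 2*(-sqrt(5)/2 - 1/2)*conj(1) + 5*(0)*conj(1) + 5*(0)*conj(-1)]
      = (1/20)[(2) + (2) + (-sqrt(5) - 1) + (-1 + sqrt(5)) + (-1 + sqrt(5)) + (-sqrt(5) - 1) + (0) + (0)] = 0/20 = 0
  <chi_3*chi_8, chi_4> = (1/20)[1*(2)*conj(1) + 1*(-2)*conj(-1) + 2*(1/2 + sqrt(5)/2)*conj(-1) + 2*(-1/2 + sqrt(5)/2)*conj(1) + 2*(1/2 - sqrt(5)/2)*conj(-1) + 2*(-sqrt(5)/2 - 1/2)*conj(1) + 5*(0)*conj(-1) + 5*(0)*conj(1)]
      = (1/20)[(2) + (2) + (-sqrt(5) - 1) + (-1 + sqrt(5)) + (-1 + sqrt(5)) + (-sqrt(5) - 1) + (0) + (0)] = 0/20 = 0
  <chi_3*chi_8, chi_5> = (1/20)[1*(2)*conj(2) + 1*(-2)*conj(-2) + 2*(1/2 + sqrt(5)/2)*conj(1/2 + sqrt(5)/2) + 2*(-1/2 + sqrt(5)/2)*conj(-1/2 + sqrt(5)/2) + 2*(1/2 - sqrt(5)/2)*conj(1/2 - sqrt(5)/2) + 2*(-sqrt(5)/2 - 1/2)*conj(-sqrt(5)/2 - 1/2) + 5*(0)*conj(0) + 5*(0)*conj(0)]
      = (1/20)[(4) + (4) + (sqrt(5) + 3) + (3 - sqrt(5)) + (3 - sqrt(5)) + (sqrt(5) + 3) + (0) + (0)] = 20/20 = 1
  <chi_3*chi_8, chi_6> = (1/20)[1*(2)*conj(2) + 1*(-2)*conj(2) + 2*(1/2 + sqrt(5)/2)*conj(-1/2 + sqrt(5)/2) + 2*(-1/2 + sqrt(5)/2)*conj(-sqrt(5)/2 - 1/2) + 2*(1/2 - sqrt(5)/2)*conj(-sqrt(5)/2 - 1/2) + 2*(-sqrt(5)/2 - 1/2)*conj(-1/2 + sqrt(5)/2) + 5*(0)*conj(0) + 5*(0)*conj(0)]
      = (1/20)[(4) + (-4) + (2) + (-2) + (2) + (-2) + (0) + (0)] = 0/20 = 0
  <chi_3*chi_8, chi_7> = (1/20)[1*(2)*conj(2) + 1*(-2)*conj(-2) + 2*(1/2 + sqrt(5)/2)*conj(1/2 - sqrt(5)/2) + 2*(-1/2 + sqrt(5)/2)*conj(-sqrt(5)/2 - 1/2) + 2*(1/2 - sqrt(5)/2)*conj(1/2 + sqrt(5)/2) + 2*(-sqrt(5)/2 - 1/2)*conj(-1/2 + sqrt(5)/2) + 5*(0)*conj(0) + 5*(0)*conj(0)]
      = (1/20)[(4) + (4) + (-2) + (-2) + (-2) + (-2) + (0) + (0)] = 0/20 = 0
  <chi_3*chi_8, chi_8> = (1/20)[1*(2)*conj(2) + 1*(-2)*conj(2) + 2*(1/2 + sqrt(5)/2)*conj(-sqrt(5)/2 - 1/2) + 2*(-1/2 + sqrt(5)/2)*conj(-1/2 + sqrt(5)/2) + 2*(1/2 - sqrt(5)/2)*conj(-1/2 + sqrt(5)/2) + 2*(-sqrt(5)/2 - 1/2)*conj(-sqrt(5)/2 - 1/2) + 5*(0)*conj(0) + 5*(0)*conj(0)]
      = (1/20)[(4) + (-4) + (-3 - sqrt(5)) + (3 - sqrt(5)) + (-3 + sqrt(5)) + (sqrt(5) + 3) + (0) + (0)] = 0/20 = 0
Hence the multiplicities are chi_5: 1. Dimension check: dim(chi_3)*dim(chi_8) = 1*2 = 2 and sum (mult * dim) = 1*2 = 2.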